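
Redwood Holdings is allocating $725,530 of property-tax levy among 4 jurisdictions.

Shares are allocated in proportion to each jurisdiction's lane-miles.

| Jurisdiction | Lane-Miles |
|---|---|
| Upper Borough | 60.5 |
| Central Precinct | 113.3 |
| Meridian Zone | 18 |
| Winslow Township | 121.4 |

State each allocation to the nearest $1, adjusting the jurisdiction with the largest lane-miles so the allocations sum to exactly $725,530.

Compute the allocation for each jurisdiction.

Combined lane-miles = 60.5 + 113.3 + 18 + 121.4 = 313.2.
Raw shares: Upper Borough 140,148.67; Central Precinct 262,460.25; Meridian Zone 41,697.13; Winslow Township 281,223.95.
Rounded to nearest $1: Upper Borough $140,149; Central Precinct $262,460; Meridian Zone $41,697; Winslow Township $281,224. Sum = $725,530.
Sum already equals the total — no adjustment.

Upper Borough: $140,149; Central Precinct: $262,460; Meridian Zone: $41,697; Winslow Township: $281,224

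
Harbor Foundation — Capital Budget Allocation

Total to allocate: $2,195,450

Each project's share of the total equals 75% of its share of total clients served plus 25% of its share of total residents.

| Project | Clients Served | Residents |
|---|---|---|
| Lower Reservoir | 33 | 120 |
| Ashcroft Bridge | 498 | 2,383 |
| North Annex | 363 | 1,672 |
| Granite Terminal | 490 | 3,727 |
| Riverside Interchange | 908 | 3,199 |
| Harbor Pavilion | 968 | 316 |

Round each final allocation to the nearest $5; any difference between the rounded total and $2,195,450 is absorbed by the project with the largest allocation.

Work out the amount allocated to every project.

Lower Reservoir: $22,435; Ashcroft Bridge: $366,095; North Annex: $263,725; Granite Terminal: $426,665; Riverside Interchange: $612,415; Harbor Pavilion: $504,115

Clients served total 3,260; residents total 11,417.
Blended shares (75% clients served + 25% residents): Lower Reservoir 0.0102; Ashcroft Bridge 0.1668; North Annex 0.1201; Granite Terminal 0.1943; Riverside Interchange 0.2789; Harbor Pavilion 0.2296.
Raw shares: Lower Reservoir 22,436.81; Ashcroft Bridge 366,094.60; North Annex 263,726.98; Granite Terminal 426,665.55; Riverside Interchange 612,409.26; Harbor Pavilion 504,116.80.
Rounded to nearest $5: Lower Reservoir $22,435; Ashcroft Bridge $366,095; North Annex $263,725; Granite Terminal $426,665; Riverside Interchange $612,410; Harbor Pavilion $504,115. Sum = $2,195,445.
Difference $2,195,450 − $2,195,445 = +$5 applied to largest allocation (Riverside Interchange): Riverside Interchange becomes $612,415.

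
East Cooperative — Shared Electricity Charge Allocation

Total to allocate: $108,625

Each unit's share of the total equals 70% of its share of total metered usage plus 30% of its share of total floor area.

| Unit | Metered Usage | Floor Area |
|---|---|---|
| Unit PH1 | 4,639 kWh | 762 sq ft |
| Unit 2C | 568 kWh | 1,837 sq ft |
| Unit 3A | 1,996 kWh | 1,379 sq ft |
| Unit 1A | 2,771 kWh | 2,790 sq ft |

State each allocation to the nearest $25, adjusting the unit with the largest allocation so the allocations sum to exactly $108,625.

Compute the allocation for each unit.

Metered usage total 9,974; floor area total 6,768.
Blended shares (70% metered usage + 30% floor area): Unit PH1 0.3594; Unit 2C 0.1213; Unit 3A 0.2012; Unit 1A 0.3181.
Raw shares: Unit PH1 39,034.73; Unit 2C 13,175.23; Unit 3A 21,856.45; Unit 1A 34,558.59.
Rounded to nearest $25: Unit PH1 $39,025; Unit 2C $13,175; Unit 3A $21,850; Unit 1A $34,550. Sum = $108,600.
Difference $108,625 − $108,600 = +$25 applied to largest allocation (Unit PH1): Unit PH1 becomes $39,050.

Unit PH1: $39,050 · Unit 2C: $13,175 · Unit 3A: $21,850 · Unit 1A: $34,550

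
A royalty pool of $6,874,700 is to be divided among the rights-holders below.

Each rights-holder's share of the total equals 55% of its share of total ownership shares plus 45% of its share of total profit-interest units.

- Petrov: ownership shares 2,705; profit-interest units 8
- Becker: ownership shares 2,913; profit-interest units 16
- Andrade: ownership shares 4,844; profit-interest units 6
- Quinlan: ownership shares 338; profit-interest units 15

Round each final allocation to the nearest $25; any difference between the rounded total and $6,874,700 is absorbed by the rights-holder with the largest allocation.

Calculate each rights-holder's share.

Petrov: $1,497,000 · Becker: $2,119,775 · Andrade: $2,108,375 · Quinlan: $1,149,550

Ownership shares total 10,800; profit-interest units total 45.
Blended shares (55% ownership shares + 45% profit-interest units): Petrov 0.2178; Becker 0.3083; Andrade 0.3067; Quinlan 0.1672.
Unrounded shares: Petrov 1,496,997.75; Becker 2,119,794.65; Andrade 2,108,368.64; Quinlan 1,149,538.96.
Rounded to nearest $25: Petrov $1,497,000; Becker $2,119,800; Andrade $2,108,375; Quinlan $1,149,550. Sum = $6,874,725.
Difference $6,874,700 − $6,874,725 = −$25 applied to largest allocation (Becker): Becker becomes $2,119,775.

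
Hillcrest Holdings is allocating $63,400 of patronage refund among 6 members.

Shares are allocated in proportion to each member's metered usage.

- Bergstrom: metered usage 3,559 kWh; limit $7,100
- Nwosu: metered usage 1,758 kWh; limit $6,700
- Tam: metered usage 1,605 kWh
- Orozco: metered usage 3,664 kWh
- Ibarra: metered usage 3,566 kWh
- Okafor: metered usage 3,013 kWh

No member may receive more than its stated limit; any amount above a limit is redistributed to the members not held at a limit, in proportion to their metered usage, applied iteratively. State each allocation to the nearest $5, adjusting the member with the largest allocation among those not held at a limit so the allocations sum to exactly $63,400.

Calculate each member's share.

Bergstrom: $7,100 · Nwosu: $6,700 · Tam: $6,720 · Orozco: $15,335 · Ibarra: $14,930 · Okafor: $12,615

Sum of metered usage: 17,165.
Pro-rata shares before constraints: Bergstrom 13,145.39; Nwosu 6,493.28; Tam 5,928.17; Orozco 13,533.21; Ibarra 13,171.24; Okafor 11,128.70.
Capped: Bergstrom ($7,100); remaining pool $56,300 reallocated over remaining metered usage 13,606.
Capped: Nwosu ($6,700); remaining pool $49,600 reallocated over remaining metered usage 11,848.
Redistributed shares: Tam 6,719.11 → $6,720; Orozco 15,338.83 → $15,340; Ibarra 14,928.56 → $14,930; Okafor 12,613.50 → $12,615.
Rounding difference −$5 applied to Orozco → $15,335.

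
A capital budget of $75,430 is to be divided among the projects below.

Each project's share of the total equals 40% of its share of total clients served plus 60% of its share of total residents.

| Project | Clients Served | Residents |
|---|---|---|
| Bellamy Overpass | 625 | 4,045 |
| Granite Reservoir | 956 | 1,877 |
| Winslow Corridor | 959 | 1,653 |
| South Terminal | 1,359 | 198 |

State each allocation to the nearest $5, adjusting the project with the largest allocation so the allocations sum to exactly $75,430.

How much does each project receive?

Bellamy Overpass: $28,390 · Granite Reservoir: $18,325 · Winslow Corridor: $17,045 · South Terminal: $11,670

Totals — clients served 3,899, residents 7,773.
Composite weights (40% clients served + 60% residents): Bellamy Overpass 0.3764; Granite Reservoir 0.2430; Winslow Corridor 0.2260; South Terminal 0.1547.
Proportional shares: Bellamy Overpass 28,388.36; Granite Reservoir 18,326.67; Winslow Corridor 17,045.65; South Terminal 11,669.33.
After rounding ($5): Bellamy Overpass $28,390; Granite Reservoir $18,325; Winslow Corridor $17,045; South Terminal $11,670. Sum = $75,430.
Rounded total matches; no reconciliation needed.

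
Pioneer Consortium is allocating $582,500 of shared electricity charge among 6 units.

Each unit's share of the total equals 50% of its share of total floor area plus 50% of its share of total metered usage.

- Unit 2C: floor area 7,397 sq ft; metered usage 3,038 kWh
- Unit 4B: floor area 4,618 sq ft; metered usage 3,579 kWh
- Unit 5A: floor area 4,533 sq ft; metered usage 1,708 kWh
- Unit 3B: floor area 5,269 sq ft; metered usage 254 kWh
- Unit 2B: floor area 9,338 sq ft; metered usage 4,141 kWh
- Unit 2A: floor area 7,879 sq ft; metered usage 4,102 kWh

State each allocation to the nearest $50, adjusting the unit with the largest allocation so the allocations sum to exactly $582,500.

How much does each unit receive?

Unit 2C: $107,800; Unit 4B: $96,400; Unit 5A: $63,400; Unit 3B: $43,700; Unit 2B: $141,400; Unit 2A: $129,800

Totals — floor area 39,034, metered usage 16,822.
Blended shares (50% floor area + 50% metered usage): Unit 2C 0.1850; Unit 4B 0.1655; Unit 5A 0.1088; Unit 3B 0.0750; Unit 2B 0.2427; Unit 2A 0.2228.
Raw shares: Unit 2C 107,791.13; Unit 4B 96,422.45; Unit 5A 63,394.42; Unit 3B 43,712.01; Unit 2B 141,370.73; Unit 2A 129,809.25.
After rounding ($50): Unit 2C $107,800; Unit 4B $96,400; Unit 5A $63,400; Unit 3B $43,700; Unit 2B $141,350; Unit 2A $129,800. Sum = $582,450.
Difference $582,500 − $582,450 = +$50 applied to largest allocation (Unit 2B): Unit 2B becomes $141,400.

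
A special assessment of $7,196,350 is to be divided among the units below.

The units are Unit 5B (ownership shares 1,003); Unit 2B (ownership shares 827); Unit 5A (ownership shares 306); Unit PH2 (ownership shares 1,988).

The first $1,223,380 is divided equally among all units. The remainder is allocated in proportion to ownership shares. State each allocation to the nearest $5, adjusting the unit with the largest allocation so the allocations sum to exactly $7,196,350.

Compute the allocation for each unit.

Unit 5B: $1,758,535 | Unit 2B: $1,503,625 | Unit 5A: $749,040 | Unit PH2: $3,185,150

First tranche $1,223,380 split equally: $305,845 each.
Remainder $5,972,970 by ownership shares (total 4,124): Unit 5B 1,452,688.87 → $1,452,690; Unit 2B 1,197,780.36 → $1,197,780; Unit 5A 443,193.22 → $443,195; Unit PH2 2,879,307.56 → $2,879,310.
Rounding difference −$5 on remainder applied to Unit PH2.
Totals: Unit 5B $305,845 + $1,452,690 = $1,758,535; Unit 2B $305,845 + $1,197,780 = $1,503,625; Unit 5A $305,845 + $443,195 = $749,040; Unit PH2 $305,845 + $2,879,305 = $3,185,150.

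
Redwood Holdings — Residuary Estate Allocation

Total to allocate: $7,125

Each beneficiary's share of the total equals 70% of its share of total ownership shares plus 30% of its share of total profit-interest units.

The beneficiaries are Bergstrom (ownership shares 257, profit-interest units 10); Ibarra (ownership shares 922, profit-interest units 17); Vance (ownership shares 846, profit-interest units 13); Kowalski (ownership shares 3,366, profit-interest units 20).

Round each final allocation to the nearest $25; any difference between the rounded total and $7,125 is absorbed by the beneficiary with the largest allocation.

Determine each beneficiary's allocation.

Bergstrom: $600 · Ibarra: $1,450 · Vance: $1,250 · Kowalski: $3,825

Ownership shares total 5,391; profit-interest units total 60.
Composite weights (70% ownership shares + 30% profit-interest units): Bergstrom 0.0834; Ibarra 0.2047; Vance 0.1748; Kowalski 0.5371.
Unrounded shares: Bergstrom 594.01; Ibarra 1,458.62; Vance 1,245.80; Kowalski 3,826.57.
At nearest $25: Bergstrom $600; Ibarra $1,450; Vance $1,250; Kowalski $3,825. Sum = $7,125.
No rounding difference to absorb.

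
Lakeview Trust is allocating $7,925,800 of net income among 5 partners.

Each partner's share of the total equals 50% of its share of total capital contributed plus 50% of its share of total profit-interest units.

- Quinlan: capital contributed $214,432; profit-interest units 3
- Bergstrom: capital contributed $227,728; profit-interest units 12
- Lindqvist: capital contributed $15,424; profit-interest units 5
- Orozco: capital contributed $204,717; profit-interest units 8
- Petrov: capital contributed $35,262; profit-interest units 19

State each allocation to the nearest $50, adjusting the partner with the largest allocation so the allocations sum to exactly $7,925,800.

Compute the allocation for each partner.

Totals — capital contributed 697,563, profit-interest units 47.
Composite weights (50% capital contributed + 50% profit-interest units): Quinlan 0.1856; Bergstrom 0.2909; Lindqvist 0.0642; Orozco 0.2318; Petrov 0.2274.
Raw shares: Quinlan 1,471,152.97; Bergstrom 2,305,541.58; Lindqvist 509,209.84; Orozco 1,837,546.54; Petrov 1,802,349.08.
At nearest $50: Quinlan $1,471,150; Bergstrom $2,305,550; Lindqvist $509,200; Orozco $1,837,550; Petrov $1,802,350. Sum = $7,925,800.
Rounded total matches; no reconciliation needed.

Quinlan: $1,471,150 · Bergstrom: $2,305,550 · Lindqvist: $509,200 · Orozco: $1,837,550 · Petrov: $1,802,350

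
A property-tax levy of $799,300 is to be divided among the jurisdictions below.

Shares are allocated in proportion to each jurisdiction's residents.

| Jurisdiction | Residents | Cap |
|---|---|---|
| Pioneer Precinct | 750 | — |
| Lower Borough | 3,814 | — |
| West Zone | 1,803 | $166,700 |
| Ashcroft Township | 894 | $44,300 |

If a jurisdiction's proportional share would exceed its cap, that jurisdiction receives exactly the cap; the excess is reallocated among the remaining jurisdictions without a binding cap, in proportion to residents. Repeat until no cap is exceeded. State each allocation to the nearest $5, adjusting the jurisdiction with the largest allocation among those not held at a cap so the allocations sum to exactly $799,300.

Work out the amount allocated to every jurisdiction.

Total residents = 7,261.
Unconstrained shares: Pioneer Precinct 82,560.94; Lower Borough 419,849.91; West Zone 198,476.50; Ashcroft Township 98,412.64.
Cap binds for West Zone ($166,700), Ashcroft Township ($44,300); remaining pool $588,300 reallocated over remaining residents 4,564.
Shares after redistribution: Pioneer Precinct 96,675.07 → $96,675; Lower Borough 491,624.93 → $491,625.

Pioneer Precinct: $96,675 · Lower Borough: $491,625 · West Zone: $166,700 · Ashcroft Township: $44,300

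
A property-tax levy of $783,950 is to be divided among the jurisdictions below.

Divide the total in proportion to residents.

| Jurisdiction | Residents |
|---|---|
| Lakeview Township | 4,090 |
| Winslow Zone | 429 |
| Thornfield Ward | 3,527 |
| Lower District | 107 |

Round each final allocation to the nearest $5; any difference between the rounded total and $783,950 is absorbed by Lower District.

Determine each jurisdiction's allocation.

Lakeview Township: $393,275 · Winslow Zone: $41,250 · Thornfield Ward: $339,140 · Lower District: $10,285

Combined residents = 8,153.
Pro-rata amounts: Lakeview Township 4,090/8,153 × $783,950 = 393,273.09; Winslow Zone 429/8,153 × $783,950 = 41,250.40; Thornfield Ward 3,527/8,153 × $783,950 = 339,137.94; Lower District 107/8,153 × $783,950 = 10,288.56.
After rounding ($5): Lakeview Township $393,275; Winslow Zone $41,250; Thornfield Ward $339,140; Lower District $10,290. Sum = $783,955.
Difference $783,950 − $783,955 = −$5 applied to Lower District: Lower District becomes $10,285.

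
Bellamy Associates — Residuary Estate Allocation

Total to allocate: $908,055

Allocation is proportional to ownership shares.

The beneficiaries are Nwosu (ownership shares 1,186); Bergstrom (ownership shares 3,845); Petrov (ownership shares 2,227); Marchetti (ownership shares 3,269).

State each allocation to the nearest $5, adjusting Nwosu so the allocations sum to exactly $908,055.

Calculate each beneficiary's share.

Nwosu: $102,300 | Bergstrom: $331,670 | Petrov: $192,100 | Marchetti: $281,985

Ownership shares total: 10,527.
Proportional shares: Nwosu 1,186/10,527 × $908,055 = 102,303.91; Bergstrom 3,845/10,527 × $908,055 = 331,668.23; Petrov 2,227/10,527 × $908,055 = 192,100.17; Marchetti 3,269/10,527 × $908,055 = 281,982.69.
At nearest $5: Nwosu $102,305; Bergstrom $331,670; Petrov $192,100; Marchetti $281,985. Sum = $908,060.
Difference $908,055 − $908,060 = −$5 applied to Nwosu: Nwosu becomes $102,300.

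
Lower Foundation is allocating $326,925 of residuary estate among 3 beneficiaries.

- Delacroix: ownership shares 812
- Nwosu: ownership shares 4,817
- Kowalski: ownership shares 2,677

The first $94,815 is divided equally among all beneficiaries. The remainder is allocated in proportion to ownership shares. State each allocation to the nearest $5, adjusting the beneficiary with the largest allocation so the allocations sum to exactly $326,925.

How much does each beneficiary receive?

Delacroix: $54,295 | Nwosu: $166,215 | Kowalski: $106,415

$94,815 shared equally gives $31,605 per beneficiary.
Remainder $232,110 by ownership shares (total 8,306): Delacroix 22,691.23 → $22,690; Nwosu 134,610.39 → $134,610; Kowalski 74,808.39 → $74,810.
Totals: Delacroix $31,605 + $22,690 = $54,295; Nwosu $31,605 + $134,610 = $166,215; Kowalski $31,605 + $74,810 = $106,415.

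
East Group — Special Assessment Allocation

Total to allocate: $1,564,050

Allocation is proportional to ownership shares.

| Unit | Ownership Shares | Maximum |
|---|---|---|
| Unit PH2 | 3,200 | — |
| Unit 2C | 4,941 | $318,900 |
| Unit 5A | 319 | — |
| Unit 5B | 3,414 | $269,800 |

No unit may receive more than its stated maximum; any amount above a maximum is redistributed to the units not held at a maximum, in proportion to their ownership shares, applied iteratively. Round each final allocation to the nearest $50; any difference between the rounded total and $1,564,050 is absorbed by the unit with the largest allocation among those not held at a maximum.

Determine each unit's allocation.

Sum of ownership shares: 11,874.
Unconstrained shares: Unit PH2 421,505.81; Unit 2C 650,831.32; Unit 5A 42,018.86; Unit 5B 449,694.01.
Cap binds for Unit 2C ($318,900), Unit 5B ($269,800); balance $975,350 reallocated over remaining ownership shares 3,519.
Redistributed shares: Unit PH2 886,933.79 → $886,950; Unit 5A 88,416.21 → $88,400.

Unit PH2: $886,950 | Unit 2C: $318,900 | Unit 5A: $88,400 | Unit 5B: $269,800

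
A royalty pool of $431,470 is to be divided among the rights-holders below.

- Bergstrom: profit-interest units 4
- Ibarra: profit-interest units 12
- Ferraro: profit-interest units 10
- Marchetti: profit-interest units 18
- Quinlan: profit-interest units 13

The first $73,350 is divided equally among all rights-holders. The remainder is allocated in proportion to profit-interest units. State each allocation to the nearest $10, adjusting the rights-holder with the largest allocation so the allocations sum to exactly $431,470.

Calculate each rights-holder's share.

Bergstrom: $39,800 | Ibarra: $90,060 | Ferraro: $77,500 | Marchetti: $127,760 | Quinlan: $96,350

Equal tier: $73,350 ÷ 5 = $14,670 apiece.
Remainder $358,120 by profit-interest units (total 57): Bergstrom 25,131.23 → $25,130; Ibarra 75,393.68 → $75,390; Ferraro 62,828.07 → $62,830; Marchetti 113,090.53 → $113,090; Quinlan 81,676.49 → $81,680.
Totals: Bergstrom $14,670 + $25,130 = $39,800; Ibarra $14,670 + $75,390 = $90,060; Ferraro $14,670 + $62,830 = $77,500; Marchetti $14,670 + $113,090 = $127,760; Quinlan $14,670 + $81,680 = $96,350.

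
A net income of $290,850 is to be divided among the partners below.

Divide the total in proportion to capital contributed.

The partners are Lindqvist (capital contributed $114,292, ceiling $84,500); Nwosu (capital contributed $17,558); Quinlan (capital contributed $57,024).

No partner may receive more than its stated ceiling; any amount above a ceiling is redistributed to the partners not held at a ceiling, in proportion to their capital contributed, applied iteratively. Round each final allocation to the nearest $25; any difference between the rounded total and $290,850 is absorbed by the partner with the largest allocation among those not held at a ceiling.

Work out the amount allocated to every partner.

Capital contributed total: 188,874.
Pro-rata shares before constraints: Lindqvist 176,000.02; Nwosu 27,037.84; Quinlan 87,812.14.
Capped: Lindqvist ($84,500); balance $206,350 reallocated over remaining capital contributed 74,582.
Remaining shares: Nwosu 48,578.66 → $48,575; Quinlan 157,771.34 → $157,775.

Lindqvist: $84,500; Nwosu: $48,575; Quinlan: $157,775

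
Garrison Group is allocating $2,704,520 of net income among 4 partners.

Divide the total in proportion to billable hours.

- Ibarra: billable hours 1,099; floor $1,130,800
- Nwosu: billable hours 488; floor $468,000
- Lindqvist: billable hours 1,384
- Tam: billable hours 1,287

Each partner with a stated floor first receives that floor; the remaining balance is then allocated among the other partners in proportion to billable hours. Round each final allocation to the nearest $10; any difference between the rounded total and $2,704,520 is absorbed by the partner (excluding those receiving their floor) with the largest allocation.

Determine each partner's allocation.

Guaranteed amounts: Ibarra $1,130,800; Nwosu $468,000. Residual $1,105,720.
Residual split over remaining billable hours 2,671: Lindqvist 572,937.66 → $572,940; Tam 532,782.34 → $532,780.

Ibarra: $1,130,800 | Nwosu: $468,000 | Lindqvist: $572,940 | Tam: $532,780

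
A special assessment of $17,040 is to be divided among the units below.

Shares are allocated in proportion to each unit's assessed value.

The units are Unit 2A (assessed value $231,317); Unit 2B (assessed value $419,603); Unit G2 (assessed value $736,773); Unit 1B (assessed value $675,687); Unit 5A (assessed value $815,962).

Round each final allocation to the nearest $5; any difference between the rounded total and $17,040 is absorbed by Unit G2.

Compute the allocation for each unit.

Total assessed value = 2,879,342.
Raw shares: Unit 2A 231,317/2,879,342 × $17,040 = 1,368.94; Unit 2B 419,603/2,879,342 × $17,040 = 2,483.22; Unit G2 736,773/2,879,342 × $17,040 = 4,360.24; Unit 1B 675,687/2,879,342 × $17,040 = 3,998.73; Unit 5A 815,962/2,879,342 × $17,040 = 4,828.88.
At nearest $5: Unit 2A $1,370; Unit 2B $2,485; Unit G2 $4,360; Unit 1B $4,000; Unit 5A $4,830. Sum = $17,045.
Difference $17,040 − $17,045 = −$5 applied to Unit G2: Unit G2 becomes $4,355.

Unit 2A: $1,370 · Unit 2B: $2,485 · Unit G2: $4,355 · Unit 1B: $4,000 · Unit 5A: $4,830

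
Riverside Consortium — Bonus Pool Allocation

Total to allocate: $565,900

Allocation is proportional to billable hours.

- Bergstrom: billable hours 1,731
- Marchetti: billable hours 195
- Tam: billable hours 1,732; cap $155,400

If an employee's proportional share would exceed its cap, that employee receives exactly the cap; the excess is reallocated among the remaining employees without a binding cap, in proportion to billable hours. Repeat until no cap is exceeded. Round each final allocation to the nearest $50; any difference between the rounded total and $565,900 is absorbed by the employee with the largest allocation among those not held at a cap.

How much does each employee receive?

Combined billable hours = 3,658.
Unconstrained shares: Bergstrom 267,789.20; Marchetti 30,166.89; Tam 267,943.90.
Held at cap: Tam ($155,400); remaining pool $410,500 reallocated over remaining billable hours 1,926.
Remaining shares: Bergstrom 368,938.47 → $368,950; Marchetti 41,561.53 → $41,550.

Bergstrom: $368,950; Marchetti: $41,550; Tam: $155,400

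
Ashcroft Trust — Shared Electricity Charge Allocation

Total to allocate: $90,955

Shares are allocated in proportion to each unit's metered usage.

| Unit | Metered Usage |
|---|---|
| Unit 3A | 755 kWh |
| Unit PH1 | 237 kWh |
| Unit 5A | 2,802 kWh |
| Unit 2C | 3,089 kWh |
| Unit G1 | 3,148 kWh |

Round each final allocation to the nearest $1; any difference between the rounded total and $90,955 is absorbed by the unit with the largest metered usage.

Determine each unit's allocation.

Metered usage total: 755 + 237 + 2,802 + 3,089 + 3,148 = 10,031.
Raw shares: Unit 3A 6,845.88; Unit PH1 2,148.97; Unit 5A 25,406.83; Unit 2C 28,009.17; Unit G1 28,544.15.
After rounding ($1): Unit 3A $6,846; Unit PH1 $2,149; Unit 5A $25,407; Unit 2C $28,009; Unit G1 $28,544. Sum = $90,955.
No rounding difference to absorb.

Unit 3A: $6,846 | Unit PH1: $2,149 | Unit 5A: $25,407 | Unit 2C: $28,009 | Unit G1: $28,544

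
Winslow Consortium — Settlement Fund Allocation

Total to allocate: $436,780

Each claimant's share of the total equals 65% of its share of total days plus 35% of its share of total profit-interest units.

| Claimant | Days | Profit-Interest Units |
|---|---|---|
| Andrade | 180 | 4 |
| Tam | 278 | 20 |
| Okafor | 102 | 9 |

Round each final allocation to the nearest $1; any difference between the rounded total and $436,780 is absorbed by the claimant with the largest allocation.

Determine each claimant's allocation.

Totals — days 560, profit-interest units 33.
Blended shares (65% days + 35% profit-interest units): Andrade 0.2514; Tam 0.5348; Okafor 0.2138.
Raw shares: Andrade 109,785.88; Tam 233,589.85; Okafor 93,404.27.
Rounded to nearest $1: Andrade $109,786; Tam $233,590; Okafor $93,404. Sum = $436,780.
Sum already equals the total — no adjustment.

Andrade: $109,786 · Tam: $233,590 · Okafor: $93,404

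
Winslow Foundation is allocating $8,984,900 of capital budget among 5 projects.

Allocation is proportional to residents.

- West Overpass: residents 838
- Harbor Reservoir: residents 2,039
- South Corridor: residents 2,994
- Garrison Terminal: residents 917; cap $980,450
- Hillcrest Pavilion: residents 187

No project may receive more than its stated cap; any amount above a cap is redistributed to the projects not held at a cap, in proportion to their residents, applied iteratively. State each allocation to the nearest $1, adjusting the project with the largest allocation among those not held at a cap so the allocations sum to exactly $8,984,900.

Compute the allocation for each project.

West Overpass: $1,107,251 | Harbor Reservoir: $2,694,136 | South Corridor: $3,955,979 | Garrison Terminal: $980,450 | Hillcrest Pavilion: $247,084

Total residents = 6,975.
Unconstrained shares: West Overpass 1,079,476.16; Harbor Reservoir 2,626,553.56; South Corridor 3,856,744.17; Garrison Terminal 1,181,240.62; Hillcrest Pavilion 240,885.49.
Capped: Garrison Terminal ($980,450); residual $8,004,450 reallocated over remaining residents 6,058.
Remaining shares: West Overpass 1,107,251.42 → $1,107,251; Harbor Reservoir 2,694,135.61 → $2,694,136; South Corridor 3,955,979.42 → $3,955,979; Hillcrest Pavilion 247,083.55 → $247,084.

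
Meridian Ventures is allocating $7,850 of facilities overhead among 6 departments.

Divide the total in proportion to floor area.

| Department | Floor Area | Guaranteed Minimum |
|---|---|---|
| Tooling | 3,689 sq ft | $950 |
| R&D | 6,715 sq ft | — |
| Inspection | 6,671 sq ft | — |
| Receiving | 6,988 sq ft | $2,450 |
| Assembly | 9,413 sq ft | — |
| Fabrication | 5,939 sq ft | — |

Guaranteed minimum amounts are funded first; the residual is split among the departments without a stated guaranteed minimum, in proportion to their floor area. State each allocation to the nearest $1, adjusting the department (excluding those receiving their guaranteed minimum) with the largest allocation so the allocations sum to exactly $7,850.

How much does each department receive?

Minimums first: Tooling $950; Receiving $2,450. Balance $4,450.
Balance split over remaining floor area 28,738: R&D 1,039.80 → $1,040; Inspection 1,032.99 → $1,033; Assembly 1,457.58 → $1,458; Fabrication 919.64 → $920.
Rounding difference −$1 applied to Assembly → $1,457.

Tooling: $950 · R&D: $1,040 · Inspection: $1,033 · Receiving: $2,450 · Assembly: $1,457 · Fabrication: $920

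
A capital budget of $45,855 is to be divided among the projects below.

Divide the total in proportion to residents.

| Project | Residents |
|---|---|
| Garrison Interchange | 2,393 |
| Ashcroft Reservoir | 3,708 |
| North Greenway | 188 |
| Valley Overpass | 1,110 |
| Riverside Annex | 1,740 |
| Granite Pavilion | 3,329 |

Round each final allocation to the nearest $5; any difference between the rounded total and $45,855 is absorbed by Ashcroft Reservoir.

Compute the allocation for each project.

Garrison Interchange: $8,800 | Ashcroft Reservoir: $13,640 | North Greenway: $690 | Valley Overpass: $4,080 | Riverside Annex: $6,400 | Granite Pavilion: $12,245

Sum of residents: 12,468.
Unrounded shares: Garrison Interchange 2,393/12,468 × $45,855 = 8,801.01; Ashcroft Reservoir 3,708/12,468 × $45,855 = 13,637.34; North Greenway 188/12,468 × $45,855 = 691.43; Valley Overpass 1,110/12,468 × $45,855 = 4,082.37; Riverside Annex 1,740/12,468 × $45,855 = 6,399.40; Granite Pavilion 3,329/12,468 × $45,855 = 12,243.45.
Rounded to nearest $5: Garrison Interchange $8,800; Ashcroft Reservoir $13,635; North Greenway $690; Valley Overpass $4,080; Riverside Annex $6,400; Granite Pavilion $12,245. Sum = $45,850.
Difference $45,855 − $45,850 = +$5 applied to Ashcroft Reservoir: Ashcroft Reservoir becomes $13,640.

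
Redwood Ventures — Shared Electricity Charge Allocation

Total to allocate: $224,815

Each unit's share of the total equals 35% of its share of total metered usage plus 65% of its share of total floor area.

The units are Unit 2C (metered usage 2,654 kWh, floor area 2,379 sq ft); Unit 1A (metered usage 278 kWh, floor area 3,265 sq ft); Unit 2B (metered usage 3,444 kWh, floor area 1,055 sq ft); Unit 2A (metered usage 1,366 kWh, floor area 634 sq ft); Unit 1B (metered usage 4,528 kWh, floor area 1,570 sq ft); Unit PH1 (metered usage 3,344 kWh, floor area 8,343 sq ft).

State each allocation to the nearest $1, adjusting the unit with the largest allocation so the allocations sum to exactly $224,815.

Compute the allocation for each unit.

Unit 2C: $33,532 · Unit 1A: $29,066 · Unit 2B: $26,295 · Unit 2A: $12,256 · Unit 1B: $36,121 · Unit PH1: $87,545

Totals — metered usage 15,614, floor area 17,246.
Blended shares (35% metered usage + 65% floor area): Unit 2C 0.1492; Unit 1A 0.1293; Unit 2B 0.1170; Unit 2A 0.0545; Unit 1B 0.1607; Unit PH1 0.3894.
Unrounded shares: Unit 2C 33,532.45; Unit 1A 29,066.13; Unit 2B 26,294.99; Unit 2A 12,255.87; Unit 1B 36,121.43; Unit PH1 87,544.13.
At nearest $1: Unit 2C $33,532; Unit 1A $29,066; Unit 2B $26,295; Unit 2A $12,256; Unit 1B $36,121; Unit PH1 $87,544. Sum = $224,814.
Difference $224,815 − $224,814 = +$1 applied to largest allocation (Unit PH1): Unit PH1 becomes $87,545.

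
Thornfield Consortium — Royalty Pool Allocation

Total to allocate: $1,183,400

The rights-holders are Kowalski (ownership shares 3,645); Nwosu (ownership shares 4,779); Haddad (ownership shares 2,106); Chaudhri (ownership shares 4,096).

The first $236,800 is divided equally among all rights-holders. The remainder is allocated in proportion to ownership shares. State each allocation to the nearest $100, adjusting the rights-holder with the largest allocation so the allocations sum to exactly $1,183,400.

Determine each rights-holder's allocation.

$236,800 shared equally gives $59,200 per rights-holder.
Remainder $946,600 by ownership shares (total 14,626): Kowalski 235,905.72 → $235,900; Nwosu 309,298.61 → $309,300; Haddad 136,301.08 → $136,300; Chaudhri 265,094.60 → $265,100.
Totals: Kowalski $59,200 + $235,900 = $295,100; Nwosu $59,200 + $309,300 = $368,500; Haddad $59,200 + $136,300 = $195,500; Chaudhri $59,200 + $265,100 = $324,300.

Kowalski: $295,100 · Nwosu: $368,500 · Haddad: $195,500 · Chaudhri: $324,300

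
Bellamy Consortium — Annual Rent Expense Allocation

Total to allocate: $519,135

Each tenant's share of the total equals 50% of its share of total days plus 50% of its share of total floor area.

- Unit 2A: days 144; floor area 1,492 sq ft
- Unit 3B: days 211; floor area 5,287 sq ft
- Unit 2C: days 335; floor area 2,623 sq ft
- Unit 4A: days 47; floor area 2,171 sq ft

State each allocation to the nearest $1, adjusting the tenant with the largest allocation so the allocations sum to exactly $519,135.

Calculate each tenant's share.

Unit 2A: $84,180; Unit 3B: $192,893; Unit 2C: $176,816; Unit 4A: $65,246

Totals — days 737, floor area 11,573.
Composite weights (50% days + 50% floor area): Unit 2A 0.1622; Unit 3B 0.3716; Unit 2C 0.3406; Unit 4A 0.1257.
Proportional shares: Unit 2A 84,179.68; Unit 3B 192,893.69; Unit 2C 176,815.74; Unit 4A 65,245.89.
At nearest $1: Unit 2A $84,180; Unit 3B $192,894; Unit 2C $176,816; Unit 4A $65,246. Sum = $519,136.
Difference $519,135 − $519,136 = −$1 applied to largest allocation (Unit 3B): Unit 3B becomes $192,893.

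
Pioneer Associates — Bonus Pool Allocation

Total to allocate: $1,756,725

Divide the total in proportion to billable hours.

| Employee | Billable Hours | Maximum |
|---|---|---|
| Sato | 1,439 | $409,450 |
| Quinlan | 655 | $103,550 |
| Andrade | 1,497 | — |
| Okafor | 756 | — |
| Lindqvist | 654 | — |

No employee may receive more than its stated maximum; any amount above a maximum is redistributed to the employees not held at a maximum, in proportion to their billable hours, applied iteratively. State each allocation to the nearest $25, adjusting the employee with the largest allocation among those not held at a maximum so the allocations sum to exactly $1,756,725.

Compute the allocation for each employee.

Sato: $409,450; Quinlan: $103,550; Andrade: $640,475; Okafor: $323,450; Lindqvist: $279,800

Total billable hours = 5,001.
Proportional shares (ignoring caps): Sato 505,484.36; Quinlan 230,084.96; Andrade 525,858.29; Okafor 265,563.71; Lindqvist 229,733.68.
Capped: Sato ($409,450), Quinlan ($103,550); remaining pool $1,243,725 reallocated over remaining billable hours 2,907.
Redistributed shares: Andrade 640,473.45 → $640,475; Okafor 323,445.51 → $323,450; Lindqvist 279,806.04 → $279,800.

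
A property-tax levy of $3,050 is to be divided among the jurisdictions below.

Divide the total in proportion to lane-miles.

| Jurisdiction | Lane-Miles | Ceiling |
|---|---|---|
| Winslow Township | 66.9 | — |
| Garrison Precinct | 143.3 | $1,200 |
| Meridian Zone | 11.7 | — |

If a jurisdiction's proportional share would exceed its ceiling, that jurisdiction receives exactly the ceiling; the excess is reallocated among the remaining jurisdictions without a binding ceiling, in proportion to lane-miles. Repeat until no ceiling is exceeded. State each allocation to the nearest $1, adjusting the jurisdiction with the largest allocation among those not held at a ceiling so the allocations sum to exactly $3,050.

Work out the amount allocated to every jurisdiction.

Winslow Township: $1,575 · Garrison Precinct: $1,200 · Meridian Zone: $275

Sum of lane-miles: 221.9.
Unconstrained shares: Winslow Township 919.54; Garrison Precinct 1,969.65; Meridian Zone 160.82.
Held at cap: Garrison Precinct ($1,200); residual $1,850 reallocated over remaining lane-miles 78.6.
Redistributed shares: Winslow Township 1,574.62 → $1,575; Meridian Zone 275.38 → $275.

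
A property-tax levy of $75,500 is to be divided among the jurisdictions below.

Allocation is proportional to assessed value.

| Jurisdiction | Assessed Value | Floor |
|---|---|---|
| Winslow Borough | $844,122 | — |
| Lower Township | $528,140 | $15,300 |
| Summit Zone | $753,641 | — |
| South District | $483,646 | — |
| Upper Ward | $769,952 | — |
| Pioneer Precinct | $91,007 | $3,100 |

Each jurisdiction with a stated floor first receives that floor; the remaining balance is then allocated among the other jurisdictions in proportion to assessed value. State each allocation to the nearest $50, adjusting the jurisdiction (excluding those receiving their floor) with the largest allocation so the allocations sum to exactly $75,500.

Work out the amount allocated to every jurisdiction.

Fund the minimums — Lower Township $15,300; Pioneer Precinct $3,100. Balance $57,100.
Balance split over remaining assessed value 2,851,361: Winslow Borough 16,903.99 → $16,900; Summit Zone 15,092.06 → $15,100; South District 9,685.26 → $9,700; Upper Ward 15,418.69 → $15,400.

Winslow Borough: $16,900 · Lower Township: $15,300 · Summit Zone: $15,100 · South District: $9,700 · Upper Ward: $15,400 · Pioneer Precinct: $3,100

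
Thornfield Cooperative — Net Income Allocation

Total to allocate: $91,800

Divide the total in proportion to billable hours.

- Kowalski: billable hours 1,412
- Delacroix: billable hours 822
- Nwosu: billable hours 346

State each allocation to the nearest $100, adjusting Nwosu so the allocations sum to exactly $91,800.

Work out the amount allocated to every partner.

Kowalski: $50,200 | Delacroix: $29,200 | Nwosu: $12,400

Combined billable hours = 2,580.
Proportional shares: Kowalski 1,412/2,580 × $91,800 = 50,240.93; Delacroix 822/2,580 × $91,800 = 29,247.91; Nwosu 346/2,580 × $91,800 = 12,311.16.
Rounded to nearest $100: Kowalski $50,200; Delacroix $29,200; Nwosu $12,300. Sum = $91,700.
Difference $91,800 − $91,700 = +$100 applied to Nwosu: Nwosu becomes $12,400.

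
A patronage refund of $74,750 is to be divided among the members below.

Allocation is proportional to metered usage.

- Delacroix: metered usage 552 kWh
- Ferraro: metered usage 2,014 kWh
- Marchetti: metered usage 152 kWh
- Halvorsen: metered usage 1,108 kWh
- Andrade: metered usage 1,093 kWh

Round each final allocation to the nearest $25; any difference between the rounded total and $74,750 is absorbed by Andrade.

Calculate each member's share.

Combined metered usage = 4,919.
Unrounded shares: Delacroix 552/4,919 × $74,750 = 8,388.29; Ferraro 2,014/4,919 × $74,750 = 30,605.10; Marchetti 152/4,919 × $74,750 = 2,309.82; Halvorsen 1,108/4,919 × $74,750 = 16,837.37; Andrade 1,093/4,919 × $74,750 = 16,609.42.
Rounded to nearest $25: Delacroix $8,400; Ferraro $30,600; Marchetti $2,300; Halvorsen $16,825; Andrade $16,600. Sum = $74,725.
Difference $74,750 − $74,725 = +$25 applied to Andrade: Andrade becomes $16,625.

Delacroix: $8,400; Ferraro: $30,600; Marchetti: $2,300; Halvorsen: $16,825; Andrade: $16,625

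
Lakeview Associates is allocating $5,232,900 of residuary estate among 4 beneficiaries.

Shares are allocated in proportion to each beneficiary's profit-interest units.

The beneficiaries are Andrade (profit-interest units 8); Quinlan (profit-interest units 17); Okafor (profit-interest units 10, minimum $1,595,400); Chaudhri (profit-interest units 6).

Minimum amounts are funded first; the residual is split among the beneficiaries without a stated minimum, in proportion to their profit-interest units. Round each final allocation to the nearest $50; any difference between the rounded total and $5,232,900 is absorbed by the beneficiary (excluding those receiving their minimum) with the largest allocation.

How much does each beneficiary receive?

Andrade: $938,700 · Quinlan: $1,994,750 · Okafor: $1,595,400 · Chaudhri: $704,050

Minimums first: Okafor $1,595,400. Residual $3,637,500.
Residual split over remaining profit-interest units 31: Andrade 938,709.68 → $938,700; Quinlan 1,994,758.06 → $1,994,750; Chaudhri 704,032.26 → $704,050.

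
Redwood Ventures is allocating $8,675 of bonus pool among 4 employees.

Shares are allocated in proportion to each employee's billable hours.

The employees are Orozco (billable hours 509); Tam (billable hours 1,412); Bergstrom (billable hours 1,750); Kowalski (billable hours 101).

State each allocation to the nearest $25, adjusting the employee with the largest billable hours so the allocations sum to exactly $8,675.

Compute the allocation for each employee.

Orozco: $1,175 | Tam: $3,250 | Bergstrom: $4,025 | Kowalski: $225

Billable hours total: 509 + 1,412 + 1,750 + 101 = 3,772.
Proportional shares: Orozco 1,170.62; Tam 3,247.38; Bergstrom 4,024.72; Kowalski 232.28.
Rounded to nearest $25: Orozco $1,175; Tam $3,250; Bergstrom $4,025; Kowalski $225. Sum = $8,675.
Rounded total matches; no reconciliation needed.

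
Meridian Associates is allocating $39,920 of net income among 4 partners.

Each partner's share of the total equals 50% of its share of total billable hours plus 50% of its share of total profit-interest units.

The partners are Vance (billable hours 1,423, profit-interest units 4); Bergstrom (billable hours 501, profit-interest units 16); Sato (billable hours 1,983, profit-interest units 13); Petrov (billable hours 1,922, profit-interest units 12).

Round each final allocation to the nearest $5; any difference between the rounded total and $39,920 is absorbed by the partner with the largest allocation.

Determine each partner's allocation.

Vance: $6,645 | Bergstrom: $8,810 | Sato: $12,560 | Petrov: $11,905

Totals — billable hours 5,829, profit-interest units 45.
Combined weights (50% billable hours + 50% profit-interest units): Vance 0.1665; Bergstrom 0.2208; Sato 0.3145; Petrov 0.2982.
Pro-rata amounts: Vance 6,646.94; Bergstrom 8,812.44; Sato 12,556.53; Petrov 11,904.09.
Rounded to nearest $5: Vance $6,645; Bergstrom $8,810; Sato $12,555; Petrov $11,905. Sum = $39,915.
Difference $39,920 − $39,915 = +$5 applied to largest allocation (Sato): Sato becomes $12,560.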